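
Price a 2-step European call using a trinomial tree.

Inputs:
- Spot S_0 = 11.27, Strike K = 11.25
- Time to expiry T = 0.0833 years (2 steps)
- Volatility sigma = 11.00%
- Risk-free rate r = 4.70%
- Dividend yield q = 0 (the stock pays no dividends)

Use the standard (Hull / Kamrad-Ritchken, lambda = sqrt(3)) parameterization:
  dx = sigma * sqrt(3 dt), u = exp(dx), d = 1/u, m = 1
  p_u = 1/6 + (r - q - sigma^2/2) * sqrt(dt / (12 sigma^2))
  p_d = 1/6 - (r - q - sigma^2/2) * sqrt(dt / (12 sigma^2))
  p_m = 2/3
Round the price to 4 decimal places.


dt = T/N = 0.041650; dx = sigma*sqrt(3*dt) = 0.038883
u = exp(dx) = 1.039649; d = 1/u = 0.961863
p_u = 0.188599, p_m = 0.666667, p_d = 0.144735
Discount per step: exp(-r*dt) = 0.998044
Stock lattice S(k, j) with j the centered position index:
  k=0: S(0,+0) = 11.2700
  k=1: S(1,-1) = 10.8402; S(1,+0) = 11.2700; S(1,+1) = 11.7168
  k=2: S(2,-2) = 10.4268; S(2,-1) = 10.8402; S(2,+0) = 11.2700; S(2,+1) = 11.7168; S(2,+2) = 12.1814
Terminal payoffs V(N, j) = max(S_T - K, 0):
  V(2,-2) = 0.000000; V(2,-1) = 0.000000; V(2,+0) = 0.020000; V(2,+1) = 0.466844; V(2,+2) = 0.931404
Backward induction: V(k, j) = exp(-r*dt) * [p_u * V(k+1, j+1) + p_m * V(k+1, j) + p_d * V(k+1, j-1)]
  V(1,-1) = exp(-r*dt) * [p_u*0.020000 + p_m*0.000000 + p_d*0.000000] = 0.003765
  V(1,+0) = exp(-r*dt) * [p_u*0.466844 + p_m*0.020000 + p_d*0.000000] = 0.101181
  V(1,+1) = exp(-r*dt) * [p_u*0.931404 + p_m*0.466844 + p_d*0.020000] = 0.488827
  V(0,+0) = exp(-r*dt) * [p_u*0.488827 + p_m*0.101181 + p_d*0.003765] = 0.159878

Answer: Price = V(0,0) = 0.1599


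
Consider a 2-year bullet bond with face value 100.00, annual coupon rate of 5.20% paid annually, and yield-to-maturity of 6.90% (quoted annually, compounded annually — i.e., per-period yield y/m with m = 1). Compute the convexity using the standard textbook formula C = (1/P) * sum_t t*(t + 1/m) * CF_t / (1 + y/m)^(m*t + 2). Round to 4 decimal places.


Answer: Convexity = 5.0748

Derivation:
Coupon per period c = face * coupon_rate / m = 5.200000
Periods per year m = 1; per-period yield y/m = 0.069000
Number of cashflows N = 2
Cashflows (t years, CF_t, discount factor 1/(1+y/m)^(m*t), PV):
  t = 1.0000: CF_t = 5.200000, DF = 0.935454, PV = 4.864359
  t = 2.0000: CF_t = 105.200000, DF = 0.875074, PV = 92.057744
Price P = sum_t PV_t = 96.922104
Convexity numerator sum_t t*(t + 1/m) * CF_t / (1+y/m)^(m*t + 2):
  t = 1.0000: term = 8.513345
  t = 2.0000: term = 483.343819
Convexity = (1/P) * sum = 491.857164 / 96.922104 = 5.074768


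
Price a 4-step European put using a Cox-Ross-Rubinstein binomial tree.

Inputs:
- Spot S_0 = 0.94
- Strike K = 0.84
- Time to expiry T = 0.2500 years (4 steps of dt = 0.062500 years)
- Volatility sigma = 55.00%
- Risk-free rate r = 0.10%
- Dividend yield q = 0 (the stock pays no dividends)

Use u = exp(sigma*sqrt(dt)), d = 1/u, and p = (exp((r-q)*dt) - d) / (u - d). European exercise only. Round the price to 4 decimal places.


Answer: Price = V(0,0) = 0.0600

Derivation:
dt = T/N = 0.062500
u = exp(sigma*sqrt(dt)) = 1.147402; d = 1/u = 0.871534
p = (exp((r-q)*dt) - d) / (u - d) = 0.465906
Discount per step: exp(-r*dt) = 0.999938
Stock lattice S(k, i) with i counting down-moves:
  k=0: S(0,0) = 0.9400
  k=1: S(1,0) = 1.0786; S(1,1) = 0.8192
  k=2: S(2,0) = 1.2375; S(2,1) = 0.9400; S(2,2) = 0.7140
  k=3: S(3,0) = 1.4200; S(3,1) = 1.0786; S(3,2) = 0.8192; S(3,3) = 0.6223
  k=4: S(4,0) = 1.6293; S(4,1) = 1.2375; S(4,2) = 0.9400; S(4,3) = 0.7140; S(4,4) = 0.5423
Terminal payoffs V(N, i) = max(K - S_T, 0):
  V(4,0) = 0.000000; V(4,1) = 0.000000; V(4,2) = 0.000000; V(4,3) = 0.126002; V(4,4) = 0.297667
Backward induction: V(k, i) = exp(-r*dt) * [p * V(k+1, i) + (1-p) * V(k+1, i+1)].
  V(3,0) = exp(-r*dt) * [p*0.000000 + (1-p)*0.000000] = 0.000000
  V(3,1) = exp(-r*dt) * [p*0.000000 + (1-p)*0.000000] = 0.000000
  V(3,2) = exp(-r*dt) * [p*0.000000 + (1-p)*0.126002] = 0.067293
  V(3,3) = exp(-r*dt) * [p*0.126002 + (1-p)*0.297667] = 0.217674
  V(2,0) = exp(-r*dt) * [p*0.000000 + (1-p)*0.000000] = 0.000000
  V(2,1) = exp(-r*dt) * [p*0.000000 + (1-p)*0.067293] = 0.035938
  V(2,2) = exp(-r*dt) * [p*0.067293 + (1-p)*0.217674] = 0.147601
  V(1,0) = exp(-r*dt) * [p*0.000000 + (1-p)*0.035938] = 0.019193
  V(1,1) = exp(-r*dt) * [p*0.035938 + (1-p)*0.147601] = 0.095571
  V(0,0) = exp(-r*dt) * [p*0.019193 + (1-p)*0.095571] = 0.059982


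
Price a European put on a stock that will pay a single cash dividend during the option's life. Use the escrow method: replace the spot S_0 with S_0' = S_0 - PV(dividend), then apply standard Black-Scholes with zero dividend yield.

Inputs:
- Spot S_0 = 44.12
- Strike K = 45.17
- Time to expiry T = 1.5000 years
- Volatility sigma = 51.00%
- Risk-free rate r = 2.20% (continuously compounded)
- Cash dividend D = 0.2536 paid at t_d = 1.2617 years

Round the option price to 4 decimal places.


PV(D) = D * exp(-r * t_d) = 0.2536 * 0.97262430 = 0.24665752
S_0' = S_0 - PV(D) = 44.1200 - 0.24665752 = 43.87334248
d1 = (ln(S_0'/K) + (r + sigma^2/2)*T) / (sigma*sqrt(T)) = 0.31851172
d2 = d1 - sigma*sqrt(T) = -0.30610817
exp(-rT) = 0.96753856
N(-d1) = 0.37504840; N(-d2) = 0.62023885
P = K * exp(-rT) * N(-d2) - S_0' * N(-d1) = 45.1700 * 0.96753856 * 0.62023885 - 43.87334248 * 0.37504840 = 10.6521

Answer: Price = 10.6521


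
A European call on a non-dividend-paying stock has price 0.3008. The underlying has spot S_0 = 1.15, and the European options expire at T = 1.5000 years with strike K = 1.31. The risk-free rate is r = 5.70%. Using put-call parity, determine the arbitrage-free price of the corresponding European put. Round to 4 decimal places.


Put-call parity: C - P = S_0 * exp(-qT) - K * exp(-rT).
S_0 * exp(-qT) = 1.1500 * 1.00000000 = 1.15000000
K * exp(-rT) = 1.3100 * 0.91805314 = 1.20264962
P = C - S*exp(-qT) + K*exp(-rT)
P = 0.3008 - 1.15000000 + 1.20264962 = 0.3534

Answer: Put price = 0.3534


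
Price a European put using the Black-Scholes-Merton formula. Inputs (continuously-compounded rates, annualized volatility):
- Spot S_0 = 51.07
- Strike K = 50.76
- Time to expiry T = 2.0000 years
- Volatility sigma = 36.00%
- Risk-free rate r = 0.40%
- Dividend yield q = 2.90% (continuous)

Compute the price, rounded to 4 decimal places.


d1 = (ln(S/K) + (r - q + 0.5*sigma^2) * T) / (sigma * sqrt(T)) = 0.16830830
d2 = d1 - sigma * sqrt(T) = -0.34080858
exp(-rT) = 0.99203191; exp(-qT) = 0.94364995
P = K * exp(-rT) * N(-d2) - S_0 * exp(-qT) * N(-d1)
N(-d1) = 0.43317037; N(-d2) = 0.63337615
P = 50.7600 * 0.99203191 * 0.63337615 - 51.0700 * 0.94364995 * 0.43317037 = 11.0186

Answer: Price = 11.0186


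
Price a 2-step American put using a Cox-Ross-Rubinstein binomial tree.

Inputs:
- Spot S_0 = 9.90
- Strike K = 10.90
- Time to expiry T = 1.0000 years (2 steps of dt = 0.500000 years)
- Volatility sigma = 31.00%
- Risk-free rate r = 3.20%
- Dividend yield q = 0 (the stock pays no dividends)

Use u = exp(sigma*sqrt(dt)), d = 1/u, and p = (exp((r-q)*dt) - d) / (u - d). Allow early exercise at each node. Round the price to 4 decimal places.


dt = T/N = 0.500000
u = exp(sigma*sqrt(dt)) = 1.245084; d = 1/u = 0.803159
p = (exp((r-q)*dt) - d) / (u - d) = 0.481914
Discount per step: exp(-r*dt) = 0.984127
Stock lattice S(k, i) with i counting down-moves:
  k=0: S(0,0) = 9.9000
  k=1: S(1,0) = 12.3263; S(1,1) = 7.9513
  k=2: S(2,0) = 15.3473; S(2,1) = 9.9000; S(2,2) = 6.3861
Terminal payoffs V(N, i) = max(K - S_T, 0):
  V(2,0) = 0.000000; V(2,1) = 1.000000; V(2,2) = 4.513869
Backward induction: V(k, i) = exp(-r*dt) * [p * V(k+1, i) + (1-p) * V(k+1, i+1)]; then take max(V_cont, immediate exercise) for American.
  V(1,0) = exp(-r*dt) * [p*0.000000 + (1-p)*1.000000] = 0.509863; exercise = 0.000000; V(1,0) = max -> 0.509863
  V(1,1) = exp(-r*dt) * [p*1.000000 + (1-p)*4.513869] = 2.775718; exercise = 2.948730; V(1,1) = max -> 2.948730
  V(0,0) = exp(-r*dt) * [p*0.509863 + (1-p)*2.948730] = 1.745257; exercise = 1.000000; V(0,0) = max -> 1.745257

Answer: Price = V(0,0) = 1.7453


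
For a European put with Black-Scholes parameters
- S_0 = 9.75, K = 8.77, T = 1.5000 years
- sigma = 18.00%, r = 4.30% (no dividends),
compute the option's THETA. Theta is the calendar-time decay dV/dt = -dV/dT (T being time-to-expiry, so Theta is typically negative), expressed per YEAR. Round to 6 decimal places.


Answer: Theta = -0.103801

Derivation:
d1 = 0.8833153889; d2 = 0.6628613120
phi(d1) = 0.2700733821; exp(-qT) = 1.0000000000; exp(-rT) = 0.9375361143
Theta = -S*exp(-qT)*phi(d1)*sigma/(2*sqrt(T)) + r*K*exp(-rT)*N(-d2) - q*S*exp(-qT)*N(-d1)
N(-d1) = 0.1885329457; N(-d2) = 0.2537096908; sqrt(T) = 1.2247448714
Term 1 = -9.7500 * 1.0000000000 * 0.2700733821 * 0.1800 / (2 * 1.2247448714) = -0.1935010289
Term 2 = 0.0430 * 8.7700 * 0.9375361143 * 0.2537096908 = 0.0897001379
Term 3 = 0 (no dividend yield, q = 0)
Theta = -0.1935010289 + (0.0897001379) + (0.0000000000) = -0.103801


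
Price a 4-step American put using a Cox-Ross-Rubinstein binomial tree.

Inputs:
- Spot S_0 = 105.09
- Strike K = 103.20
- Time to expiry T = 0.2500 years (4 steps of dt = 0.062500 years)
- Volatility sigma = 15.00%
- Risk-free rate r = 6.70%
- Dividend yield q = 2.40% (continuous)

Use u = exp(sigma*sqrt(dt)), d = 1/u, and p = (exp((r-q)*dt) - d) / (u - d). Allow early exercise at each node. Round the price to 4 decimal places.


Answer: Price = V(0,0) = 1.9146

Derivation:
dt = T/N = 0.062500
u = exp(sigma*sqrt(dt)) = 1.038212; d = 1/u = 0.963194
p = (exp((r-q)*dt) - d) / (u - d) = 0.526499
Discount per step: exp(-r*dt) = 0.995821
Stock lattice S(k, i) with i counting down-moves:
  k=0: S(0,0) = 105.0900
  k=1: S(1,0) = 109.1057; S(1,1) = 101.2221
  k=2: S(2,0) = 113.2748; S(2,1) = 105.0900; S(2,2) = 97.4966
  k=3: S(3,0) = 117.6033; S(3,1) = 109.1057; S(3,2) = 101.2221; S(3,3) = 93.9081
  k=4: S(4,0) = 122.0972; S(4,1) = 113.2748; S(4,2) = 105.0900; S(4,3) = 97.4966; S(4,4) = 90.4518
Terminal payoffs V(N, i) = max(K - S_T, 0):
  V(4,0) = 0.000000; V(4,1) = 0.000000; V(4,2) = 0.000000; V(4,3) = 5.703437; V(4,4) = 12.748199
Backward induction: V(k, i) = exp(-r*dt) * [p * V(k+1, i) + (1-p) * V(k+1, i+1)]; then take max(V_cont, immediate exercise) for American.
  V(3,0) = exp(-r*dt) * [p*0.000000 + (1-p)*0.000000] = 0.000000; exercise = 0.000000; V(3,0) = max -> 0.000000
  V(3,1) = exp(-r*dt) * [p*0.000000 + (1-p)*0.000000] = 0.000000; exercise = 0.000000; V(3,1) = max -> 0.000000
  V(3,2) = exp(-r*dt) * [p*0.000000 + (1-p)*5.703437] = 2.689297; exercise = 1.977899; V(3,2) = max -> 2.689297
  V(3,3) = exp(-r*dt) * [p*5.703437 + (1-p)*12.748199] = 9.001365; exercise = 9.291855; V(3,3) = max -> 9.291855
  V(2,0) = exp(-r*dt) * [p*0.000000 + (1-p)*0.000000] = 0.000000; exercise = 0.000000; V(2,0) = max -> 0.000000
  V(2,1) = exp(-r*dt) * [p*0.000000 + (1-p)*2.689297] = 1.268063; exercise = 0.000000; V(2,1) = max -> 1.268063
  V(2,2) = exp(-r*dt) * [p*2.689297 + (1-p)*9.291855] = 5.791311; exercise = 5.703437; V(2,2) = max -> 5.791311
  V(1,0) = exp(-r*dt) * [p*0.000000 + (1-p)*1.268063] = 0.597920; exercise = 0.000000; V(1,0) = max -> 0.597920
  V(1,1) = exp(-r*dt) * [p*1.268063 + (1-p)*5.791311] = 3.395576; exercise = 1.977899; V(1,1) = max -> 3.395576
  V(0,0) = exp(-r*dt) * [p*0.597920 + (1-p)*3.395576] = 1.914578; exercise = 0.000000; V(0,0) = max -> 1.914578


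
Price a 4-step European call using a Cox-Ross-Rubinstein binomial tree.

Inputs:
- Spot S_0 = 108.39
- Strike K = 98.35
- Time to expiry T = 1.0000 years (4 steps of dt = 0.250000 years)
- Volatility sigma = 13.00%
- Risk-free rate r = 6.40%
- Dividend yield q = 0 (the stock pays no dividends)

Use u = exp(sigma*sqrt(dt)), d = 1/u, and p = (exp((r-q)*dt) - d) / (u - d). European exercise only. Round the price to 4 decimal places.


Answer: Price = V(0,0) = 16.9021

Derivation:
dt = T/N = 0.250000
u = exp(sigma*sqrt(dt)) = 1.067159; d = 1/u = 0.937067
p = (exp((r-q)*dt) - d) / (u - d) = 0.607735
Discount per step: exp(-r*dt) = 0.984127
Stock lattice S(k, i) with i counting down-moves:
  k=0: S(0,0) = 108.3900
  k=1: S(1,0) = 115.6694; S(1,1) = 101.5687
  k=2: S(2,0) = 123.4376; S(2,1) = 108.3900; S(2,2) = 95.1768
  k=3: S(3,0) = 131.7276; S(3,1) = 115.6694; S(3,2) = 101.5687; S(3,3) = 89.1870
  k=4: S(4,0) = 140.5743; S(4,1) = 123.4376; S(4,2) = 108.3900; S(4,3) = 95.1768; S(4,4) = 83.5743
Terminal payoffs V(N, i) = max(S_T - K, 0):
  V(4,0) = 42.224252; V(4,1) = 25.087608; V(4,2) = 10.040000; V(4,3) = 0.000000; V(4,4) = 0.000000
Backward induction: V(k, i) = exp(-r*dt) * [p * V(k+1, i) + (1-p) * V(k+1, i+1)].
  V(3,0) = exp(-r*dt) * [p*42.224252 + (1-p)*25.087608] = 34.938636
  V(3,1) = exp(-r*dt) * [p*25.087608 + (1-p)*10.040000] = 18.880445
  V(3,2) = exp(-r*dt) * [p*10.040000 + (1-p)*0.000000] = 6.004812
  V(3,3) = exp(-r*dt) * [p*0.000000 + (1-p)*0.000000] = 0.000000
  V(2,0) = exp(-r*dt) * [p*34.938636 + (1-p)*18.880445] = 28.184986
  V(2,1) = exp(-r*dt) * [p*18.880445 + (1-p)*6.004812] = 13.610271
  V(2,2) = exp(-r*dt) * [p*6.004812 + (1-p)*0.000000] = 3.591411
  V(1,0) = exp(-r*dt) * [p*28.184986 + (1-p)*13.610271] = 22.111214
  V(1,1) = exp(-r*dt) * [p*13.610271 + (1-p)*3.591411] = 9.526574
  V(0,0) = exp(-r*dt) * [p*22.111214 + (1-p)*9.526574] = 16.902094


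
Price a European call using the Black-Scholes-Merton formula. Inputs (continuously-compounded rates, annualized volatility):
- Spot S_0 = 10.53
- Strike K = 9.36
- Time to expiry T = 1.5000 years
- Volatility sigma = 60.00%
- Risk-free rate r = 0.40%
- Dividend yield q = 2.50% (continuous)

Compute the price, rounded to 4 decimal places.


Answer: Price = 3.2252

Derivation:
d1 = (ln(S/K) + (r - q + 0.5*sigma^2) * T) / (sigma * sqrt(T)) = 0.48483980
d2 = d1 - sigma * sqrt(T) = -0.25000712
exp(-rT) = 0.99401796; exp(-qT) = 0.96319442
C = S_0 * exp(-qT) * N(d1) - K * exp(-rT) * N(d2)
N(d1) = 0.68610501; N(d2) = 0.40129092
C = 10.5300 * 0.96319442 * 0.68610501 - 9.3600 * 0.99401796 * 0.40129092 = 3.2252


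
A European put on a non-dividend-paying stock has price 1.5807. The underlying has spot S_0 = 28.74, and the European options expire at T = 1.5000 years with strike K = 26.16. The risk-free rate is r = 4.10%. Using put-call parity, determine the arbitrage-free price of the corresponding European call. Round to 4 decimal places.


Put-call parity: C - P = S_0 * exp(-qT) - K * exp(-rT).
S_0 * exp(-qT) = 28.7400 * 1.00000000 = 28.74000000
K * exp(-rT) = 26.1600 * 0.94035295 = 24.59963306
C = P + S*exp(-qT) - K*exp(-rT)
C = 1.5807 + 28.74000000 - 24.59963306 = 5.7211

Answer: Call price = 5.7211


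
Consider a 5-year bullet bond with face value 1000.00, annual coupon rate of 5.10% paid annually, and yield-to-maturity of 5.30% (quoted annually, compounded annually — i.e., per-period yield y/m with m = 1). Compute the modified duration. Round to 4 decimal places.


Coupon per period c = face * coupon_rate / m = 51.000000
Periods per year m = 1; per-period yield y/m = 0.053000
Number of cashflows N = 5
Cashflows (t years, CF_t, discount factor 1/(1+y/m)^(m*t), PV):
  t = 1.0000: CF_t = 51.000000, DF = 0.949668, PV = 48.433048
  t = 2.0000: CF_t = 51.000000, DF = 0.901869, PV = 45.995298
  t = 3.0000: CF_t = 51.000000, DF = 0.856475, PV = 43.680245
  t = 4.0000: CF_t = 51.000000, DF = 0.813367, PV = 41.481714
  t = 5.0000: CF_t = 1051.000000, DF = 0.772428, PV = 811.822082
Price P = sum_t PV_t = 991.412386
First compute Macaulay numerator sum_t t * PV_t:
  t * PV_t at t = 1.0000: 48.433048
  t * PV_t at t = 2.0000: 91.990595
  t * PV_t at t = 3.0000: 131.040734
  t * PV_t at t = 4.0000: 165.926855
  t * PV_t at t = 5.0000: 4059.110409
Macaulay duration D = 4496.501642 / 991.412386 = 4.535450
Modified duration = D / (1 + y/m) = 4.535450 / (1 + 0.053000) = 4.307170

Answer: Modified duration = 4.3072


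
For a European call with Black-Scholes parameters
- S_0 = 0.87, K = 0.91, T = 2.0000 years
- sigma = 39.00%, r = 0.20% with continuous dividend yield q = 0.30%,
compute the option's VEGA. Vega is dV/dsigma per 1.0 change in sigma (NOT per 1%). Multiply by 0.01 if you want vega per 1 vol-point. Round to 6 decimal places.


Answer: Vega = 0.479122

Derivation:
d1 = 0.1906443504; d2 = -0.3608989389
phi(d1) = 0.3917579253; exp(-qT) = 0.9940179641; exp(-rT) = 0.9960079893
Vega = S * exp(-qT) * phi(d1) * sqrt(T) = 0.8700 * 0.9940179641 * 0.3917579253 * 1.4142135624 = 0.479122


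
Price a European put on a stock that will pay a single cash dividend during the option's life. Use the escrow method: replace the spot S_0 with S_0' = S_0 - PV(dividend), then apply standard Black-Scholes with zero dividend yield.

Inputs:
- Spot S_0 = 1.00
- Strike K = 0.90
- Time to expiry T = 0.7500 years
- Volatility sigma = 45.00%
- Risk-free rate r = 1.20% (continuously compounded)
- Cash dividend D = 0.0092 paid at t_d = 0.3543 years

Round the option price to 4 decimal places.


Answer: Price = 0.1012

Derivation:
PV(D) = D * exp(-r * t_d) = 0.0092 * 0.99575743 = 0.00916097
S_0' = S_0 - PV(D) = 1.0000 - 0.00916097 = 0.99083903
d1 = (ln(S_0'/K) + (r + sigma^2/2)*T) / (sigma*sqrt(T)) = 0.46468954
d2 = d1 - sigma*sqrt(T) = 0.07497811
exp(-rT) = 0.99104038
N(-d1) = 0.32107690; N(-d2) = 0.47011606
P = K * exp(-rT) * N(-d2) - S_0' * N(-d1) = 0.9000 * 0.99104038 * 0.47011606 - 0.99083903 * 0.32107690 = 0.1012


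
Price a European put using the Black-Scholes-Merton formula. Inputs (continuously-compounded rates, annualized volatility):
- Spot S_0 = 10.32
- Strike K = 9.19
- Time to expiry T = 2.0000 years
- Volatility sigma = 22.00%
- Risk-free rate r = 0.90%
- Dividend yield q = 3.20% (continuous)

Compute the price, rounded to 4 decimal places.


Answer: Price = 0.8581

Derivation:
d1 = (ln(S/K) + (r - q + 0.5*sigma^2) * T) / (sigma * sqrt(T)) = 0.38044859
d2 = d1 - sigma * sqrt(T) = 0.06932161
exp(-rT) = 0.98216103; exp(-qT) = 0.93800500
P = K * exp(-rT) * N(-d2) - S_0 * exp(-qT) * N(-d1)
N(-d1) = 0.35180622; N(-d2) = 0.47236681
P = 9.1900 * 0.98216103 * 0.47236681 - 10.3200 * 0.93800500 * 0.35180622 = 0.8581


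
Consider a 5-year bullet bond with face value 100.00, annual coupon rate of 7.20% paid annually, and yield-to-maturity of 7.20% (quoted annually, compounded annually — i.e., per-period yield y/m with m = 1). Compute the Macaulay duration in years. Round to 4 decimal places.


Answer: Macaulay duration = 4.3720 years

Derivation:
Coupon per period c = face * coupon_rate / m = 7.200000
Periods per year m = 1; per-period yield y/m = 0.072000
Number of cashflows N = 5
Cashflows (t years, CF_t, discount factor 1/(1+y/m)^(m*t), PV):
  t = 1.0000: CF_t = 7.200000, DF = 0.932836, PV = 6.716418
  t = 2.0000: CF_t = 7.200000, DF = 0.870183, PV = 6.265315
  t = 3.0000: CF_t = 7.200000, DF = 0.811738, PV = 5.844510
  t = 4.0000: CF_t = 7.200000, DF = 0.757218, PV = 5.451969
  t = 5.0000: CF_t = 107.200000, DF = 0.706360, PV = 75.721788
Price P = sum_t PV_t = 100.000000
Macaulay numerator sum_t t * PV_t:
  t * PV_t at t = 1.0000: 6.716418
  t * PV_t at t = 2.0000: 12.530630
  t * PV_t at t = 3.0000: 17.533531
  t * PV_t at t = 4.0000: 21.807875
  t * PV_t at t = 5.0000: 378.608938
Macaulay duration D = (sum_t t * PV_t) / P = 437.197393 / 100.000000 = 4.371974


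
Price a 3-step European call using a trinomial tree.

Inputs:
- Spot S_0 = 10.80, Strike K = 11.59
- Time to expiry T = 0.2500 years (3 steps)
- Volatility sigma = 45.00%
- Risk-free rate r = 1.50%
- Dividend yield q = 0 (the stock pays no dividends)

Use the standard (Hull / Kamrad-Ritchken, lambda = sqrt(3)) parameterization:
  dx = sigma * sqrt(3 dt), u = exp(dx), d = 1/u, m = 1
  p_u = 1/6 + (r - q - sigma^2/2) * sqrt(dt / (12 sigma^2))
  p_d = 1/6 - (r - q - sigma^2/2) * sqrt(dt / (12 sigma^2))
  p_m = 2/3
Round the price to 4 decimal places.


dt = T/N = 0.083333; dx = sigma*sqrt(3*dt) = 0.225000
u = exp(dx) = 1.252323; d = 1/u = 0.798516
p_u = 0.150694, p_m = 0.666667, p_d = 0.182639
Discount per step: exp(-r*dt) = 0.998751
Stock lattice S(k, j) with j the centered position index:
  k=0: S(0,+0) = 10.8000
  k=1: S(1,-1) = 8.6240; S(1,+0) = 10.8000; S(1,+1) = 13.5251
  k=2: S(2,-2) = 6.8864; S(2,-1) = 8.6240; S(2,+0) = 10.8000; S(2,+1) = 13.5251; S(2,+2) = 16.9378
  k=3: S(3,-3) = 5.4989; S(3,-2) = 6.8864; S(3,-1) = 8.6240; S(3,+0) = 10.8000; S(3,+1) = 13.5251; S(3,+2) = 16.9378; S(3,+3) = 21.2116
Terminal payoffs V(N, j) = max(S_T - K, 0):
  V(3,-3) = 0.000000; V(3,-2) = 0.000000; V(3,-1) = 0.000000; V(3,+0) = 0.000000; V(3,+1) = 1.935085; V(3,+2) = 5.347772; V(3,+3) = 9.621556
Backward induction: V(k, j) = exp(-r*dt) * [p_u * V(k+1, j+1) + p_m * V(k+1, j) + p_d * V(k+1, j-1)]
  V(2,-2) = exp(-r*dt) * [p_u*0.000000 + p_m*0.000000 + p_d*0.000000] = 0.000000
  V(2,-1) = exp(-r*dt) * [p_u*0.000000 + p_m*0.000000 + p_d*0.000000] = 0.000000
  V(2,+0) = exp(-r*dt) * [p_u*1.935085 + p_m*0.000000 + p_d*0.000000] = 0.291242
  V(2,+1) = exp(-r*dt) * [p_u*5.347772 + p_m*1.935085 + p_d*0.000000] = 2.093318
  V(2,+2) = exp(-r*dt) * [p_u*9.621556 + p_m*5.347772 + p_d*1.935085] = 5.361812
  V(1,-1) = exp(-r*dt) * [p_u*0.291242 + p_m*0.000000 + p_d*0.000000] = 0.043834
  V(1,+0) = exp(-r*dt) * [p_u*2.093318 + p_m*0.291242 + p_d*0.000000] = 0.508976
  V(1,+1) = exp(-r*dt) * [p_u*5.361812 + p_m*2.093318 + p_d*0.291242] = 2.253914
  V(0,+0) = exp(-r*dt) * [p_u*2.253914 + p_m*0.508976 + p_d*0.043834] = 0.686117

Answer: Price = V(0,0) = 0.6861


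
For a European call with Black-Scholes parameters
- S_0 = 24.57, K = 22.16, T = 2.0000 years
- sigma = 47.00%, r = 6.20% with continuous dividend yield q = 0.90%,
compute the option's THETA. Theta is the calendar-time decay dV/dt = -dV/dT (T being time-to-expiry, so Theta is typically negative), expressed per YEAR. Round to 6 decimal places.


d1 = 0.6471340832; d2 = -0.0175462911
phi(d1) = 0.3235732393; exp(-qT) = 0.9821610324; exp(-rT) = 0.8833798409
Theta = -S*exp(-qT)*phi(d1)*sigma/(2*sqrt(T)) - r*K*exp(-rT)*N(d2) + q*S*exp(-qT)*N(d1)
N(d1) = 0.7412274159; N(d2) = 0.4930004018; sqrt(T) = 1.4142135624
Term 1 = -24.5700 * 0.9821610324 * 0.3235732393 * 0.4700 / (2 * 1.4142135624) = -1.2975177776
Term 2 = -0.0620 * 22.1600 * 0.8833798409 * 0.4930004018 = -0.5983512505
Term 3 = 0.0090 * 24.5700 * 0.9821610324 * 0.7412274159 = 0.1609836758
Theta = -1.2975177776 + (-0.5983512505) + (0.1609836758) = -1.734885

Answer: Theta = -1.734885


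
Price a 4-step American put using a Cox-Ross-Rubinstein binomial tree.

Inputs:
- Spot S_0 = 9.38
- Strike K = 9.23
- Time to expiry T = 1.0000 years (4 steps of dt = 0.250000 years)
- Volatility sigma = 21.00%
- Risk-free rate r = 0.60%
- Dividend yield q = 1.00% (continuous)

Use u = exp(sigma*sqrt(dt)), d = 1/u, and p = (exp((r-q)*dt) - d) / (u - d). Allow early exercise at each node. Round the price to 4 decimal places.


dt = T/N = 0.250000
u = exp(sigma*sqrt(dt)) = 1.110711; d = 1/u = 0.900325
p = (exp((r-q)*dt) - d) / (u - d) = 0.469023
Discount per step: exp(-r*dt) = 0.998501
Stock lattice S(k, i) with i counting down-moves:
  k=0: S(0,0) = 9.3800
  k=1: S(1,0) = 10.4185; S(1,1) = 8.4450
  k=2: S(2,0) = 11.5719; S(2,1) = 9.3800; S(2,2) = 7.6033
  k=3: S(3,0) = 12.8530; S(3,1) = 10.4185; S(3,2) = 8.4450; S(3,3) = 6.8454
  k=4: S(4,0) = 14.2760; S(4,1) = 11.5719; S(4,2) = 9.3800; S(4,3) = 7.6033; S(4,4) = 6.1631
Terminal payoffs V(N, i) = max(K - S_T, 0):
  V(4,0) = 0.000000; V(4,1) = 0.000000; V(4,2) = 0.000000; V(4,3) = 1.626720; V(4,4) = 3.066901
Backward induction: V(k, i) = exp(-r*dt) * [p * V(k+1, i) + (1-p) * V(k+1, i+1)]; then take max(V_cont, immediate exercise) for American.
  V(3,0) = exp(-r*dt) * [p*0.000000 + (1-p)*0.000000] = 0.000000; exercise = 0.000000; V(3,0) = max -> 0.000000
  V(3,1) = exp(-r*dt) * [p*0.000000 + (1-p)*0.000000] = 0.000000; exercise = 0.000000; V(3,1) = max -> 0.000000
  V(3,2) = exp(-r*dt) * [p*0.000000 + (1-p)*1.626720] = 0.862456; exercise = 0.784956; V(3,2) = max -> 0.862456
  V(3,3) = exp(-r*dt) * [p*1.626720 + (1-p)*3.066901] = 2.387838; exercise = 2.384580; V(3,3) = max -> 2.387838
  V(2,0) = exp(-r*dt) * [p*0.000000 + (1-p)*0.000000] = 0.000000; exercise = 0.000000; V(2,0) = max -> 0.000000
  V(2,1) = exp(-r*dt) * [p*0.000000 + (1-p)*0.862456] = 0.457257; exercise = 0.000000; V(2,1) = max -> 0.457257
  V(2,2) = exp(-r*dt) * [p*0.862456 + (1-p)*2.387838] = 1.669891; exercise = 1.626720; V(2,2) = max -> 1.669891
  V(1,0) = exp(-r*dt) * [p*0.000000 + (1-p)*0.457257] = 0.242429; exercise = 0.000000; V(1,0) = max -> 0.242429
  V(1,1) = exp(-r*dt) * [p*0.457257 + (1-p)*1.669891] = 1.099487; exercise = 0.784956; V(1,1) = max -> 1.099487
  V(0,0) = exp(-r*dt) * [p*0.242429 + (1-p)*1.099487] = 0.696462; exercise = 0.000000; V(0,0) = max -> 0.696462

Answer: Price = V(0,0) = 0.6965


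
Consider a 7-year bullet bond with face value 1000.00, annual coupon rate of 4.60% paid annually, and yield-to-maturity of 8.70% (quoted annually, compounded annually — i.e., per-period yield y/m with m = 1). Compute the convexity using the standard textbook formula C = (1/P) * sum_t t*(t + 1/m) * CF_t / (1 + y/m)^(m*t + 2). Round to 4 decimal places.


Answer: Convexity = 38.6568

Derivation:
Coupon per period c = face * coupon_rate / m = 46.000000
Periods per year m = 1; per-period yield y/m = 0.087000
Number of cashflows N = 7
Cashflows (t years, CF_t, discount factor 1/(1+y/m)^(m*t), PV):
  t = 1.0000: CF_t = 46.000000, DF = 0.919963, PV = 42.318307
  t = 2.0000: CF_t = 46.000000, DF = 0.846332, PV = 38.931285
  t = 3.0000: CF_t = 46.000000, DF = 0.778595, PV = 35.815350
  t = 4.0000: CF_t = 46.000000, DF = 0.716278, PV = 32.948804
  t = 5.0000: CF_t = 46.000000, DF = 0.658950, PV = 30.311687
  t = 6.0000: CF_t = 46.000000, DF = 0.606209, PV = 27.885637
  t = 7.0000: CF_t = 1046.000000, DF = 0.557690, PV = 583.344189
Price P = sum_t PV_t = 791.555260
Convexity numerator sum_t t*(t + 1/m) * CF_t / (1+y/m)^(m*t + 2):
  t = 1.0000: term = 71.630700
  t = 2.0000: term = 197.692824
  t = 3.0000: term = 363.740247
  t = 4.0000: term = 557.712737
  t = 5.0000: term = 769.612792
  t = 6.0000: term = 991.221628
  t = 7.0000: term = 27647.369370
Convexity = (1/P) * sum = 30598.980298 / 791.555260 = 38.656783


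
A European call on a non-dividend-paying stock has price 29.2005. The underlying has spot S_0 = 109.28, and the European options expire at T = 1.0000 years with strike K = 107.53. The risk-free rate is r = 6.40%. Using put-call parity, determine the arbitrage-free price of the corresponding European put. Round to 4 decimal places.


Answer: Put price = 20.7842

Derivation:
Put-call parity: C - P = S_0 * exp(-qT) - K * exp(-rT).
S_0 * exp(-qT) = 109.2800 * 1.00000000 = 109.28000000
K * exp(-rT) = 107.5300 * 0.93800500 = 100.86367760
P = C - S*exp(-qT) + K*exp(-rT)
P = 29.2005 - 109.28000000 + 100.86367760 = 20.7842


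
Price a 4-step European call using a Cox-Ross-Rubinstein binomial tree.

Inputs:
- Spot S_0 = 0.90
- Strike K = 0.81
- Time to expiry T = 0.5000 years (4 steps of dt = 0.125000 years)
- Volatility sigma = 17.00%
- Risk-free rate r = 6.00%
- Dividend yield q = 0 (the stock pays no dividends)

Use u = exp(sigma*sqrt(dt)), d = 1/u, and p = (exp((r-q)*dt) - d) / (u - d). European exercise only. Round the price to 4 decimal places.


Answer: Price = V(0,0) = 0.1204

Derivation:
dt = T/N = 0.125000
u = exp(sigma*sqrt(dt)) = 1.061947; d = 1/u = 0.941667
p = (exp((r-q)*dt) - d) / (u - d) = 0.547567
Discount per step: exp(-r*dt) = 0.992528
Stock lattice S(k, i) with i counting down-moves:
  k=0: S(0,0) = 0.9000
  k=1: S(1,0) = 0.9558; S(1,1) = 0.8475
  k=2: S(2,0) = 1.0150; S(2,1) = 0.9000; S(2,2) = 0.7981
  k=3: S(3,0) = 1.0778; S(3,1) = 0.9558; S(3,2) = 0.8475; S(3,3) = 0.7515
  k=4: S(4,0) = 1.1446; S(4,1) = 1.0150; S(4,2) = 0.9000; S(4,3) = 0.7981; S(4,4) = 0.7077
Terminal payoffs V(N, i) = max(S_T - K, 0):
  V(4,0) = 0.334601; V(4,1) = 0.204958; V(4,2) = 0.090000; V(4,3) = 0.000000; V(4,4) = 0.000000
Backward induction: V(k, i) = exp(-r*dt) * [p * V(k+1, i) + (1-p) * V(k+1, i+1)].
  V(3,0) = exp(-r*dt) * [p*0.334601 + (1-p)*0.204958] = 0.273884
  V(3,1) = exp(-r*dt) * [p*0.204958 + (1-p)*0.090000] = 0.151805
  V(3,2) = exp(-r*dt) * [p*0.090000 + (1-p)*0.000000] = 0.048913
  V(3,3) = exp(-r*dt) * [p*0.000000 + (1-p)*0.000000] = 0.000000
  V(2,0) = exp(-r*dt) * [p*0.273884 + (1-p)*0.151805] = 0.217018
  V(2,1) = exp(-r*dt) * [p*0.151805 + (1-p)*0.048913] = 0.104467
  V(2,2) = exp(-r*dt) * [p*0.048913 + (1-p)*0.000000] = 0.026583
  V(1,0) = exp(-r*dt) * [p*0.217018 + (1-p)*0.104467] = 0.164855
  V(1,1) = exp(-r*dt) * [p*0.104467 + (1-p)*0.026583] = 0.068712
  V(0,0) = exp(-r*dt) * [p*0.164855 + (1-p)*0.068712] = 0.120450


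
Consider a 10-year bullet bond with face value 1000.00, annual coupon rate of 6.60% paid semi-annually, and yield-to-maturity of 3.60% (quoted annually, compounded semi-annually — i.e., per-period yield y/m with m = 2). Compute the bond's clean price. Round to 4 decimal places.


Coupon per period c = face * coupon_rate / m = 33.000000
Periods per year m = 2; per-period yield y/m = 0.018000
Number of cashflows N = 20
Cashflows (t years, CF_t, discount factor 1/(1+y/m)^(m*t), PV):
  t = 0.5000: CF_t = 33.000000, DF = 0.982318, PV = 32.416503
  t = 1.0000: CF_t = 33.000000, DF = 0.964949, PV = 31.843323
  t = 1.5000: CF_t = 33.000000, DF = 0.947887, PV = 31.280278
  t = 2.0000: CF_t = 33.000000, DF = 0.931127, PV = 30.727189
  t = 2.5000: CF_t = 33.000000, DF = 0.914663, PV = 30.183879
  t = 3.0000: CF_t = 33.000000, DF = 0.898490, PV = 29.650176
  t = 3.5000: CF_t = 33.000000, DF = 0.882603, PV = 29.125909
  t = 4.0000: CF_t = 33.000000, DF = 0.866997, PV = 28.610913
  t = 4.5000: CF_t = 33.000000, DF = 0.851667, PV = 28.105023
  t = 5.0000: CF_t = 33.000000, DF = 0.836608, PV = 27.608077
  t = 5.5000: CF_t = 33.000000, DF = 0.821816, PV = 27.119919
  t = 6.0000: CF_t = 33.000000, DF = 0.807285, PV = 26.640392
  t = 6.5000: CF_t = 33.000000, DF = 0.793010, PV = 26.169343
  t = 7.0000: CF_t = 33.000000, DF = 0.778989, PV = 25.706624
  t = 7.5000: CF_t = 33.000000, DF = 0.765215, PV = 25.252087
  t = 8.0000: CF_t = 33.000000, DF = 0.751684, PV = 24.805586
  t = 8.5000: CF_t = 33.000000, DF = 0.738393, PV = 24.366980
  t = 9.0000: CF_t = 33.000000, DF = 0.725337, PV = 23.936130
  t = 9.5000: CF_t = 33.000000, DF = 0.712512, PV = 23.512898
  t = 10.0000: CF_t = 1033.000000, DF = 0.699914, PV = 723.010761
Price P = sum_t PV_t = 1250.071990

Answer: Price = 1250.0720


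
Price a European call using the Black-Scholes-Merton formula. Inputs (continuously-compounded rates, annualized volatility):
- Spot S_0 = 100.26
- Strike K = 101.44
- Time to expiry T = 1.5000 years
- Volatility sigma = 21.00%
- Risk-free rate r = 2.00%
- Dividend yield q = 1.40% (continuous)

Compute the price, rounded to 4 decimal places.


d1 = (ln(S/K) + (r - q + 0.5*sigma^2) * T) / (sigma * sqrt(T)) = 0.11809776
d2 = d1 - sigma * sqrt(T) = -0.13909866
exp(-rT) = 0.97044553; exp(-qT) = 0.97921896
C = S_0 * exp(-qT) * N(d1) - K * exp(-rT) * N(d2)
N(d1) = 0.54700490; N(d2) = 0.44468609
C = 100.2600 * 0.97921896 * 0.54700490 - 101.4400 * 0.97044553 * 0.44468609 = 9.9272

Answer: Price = 9.9272


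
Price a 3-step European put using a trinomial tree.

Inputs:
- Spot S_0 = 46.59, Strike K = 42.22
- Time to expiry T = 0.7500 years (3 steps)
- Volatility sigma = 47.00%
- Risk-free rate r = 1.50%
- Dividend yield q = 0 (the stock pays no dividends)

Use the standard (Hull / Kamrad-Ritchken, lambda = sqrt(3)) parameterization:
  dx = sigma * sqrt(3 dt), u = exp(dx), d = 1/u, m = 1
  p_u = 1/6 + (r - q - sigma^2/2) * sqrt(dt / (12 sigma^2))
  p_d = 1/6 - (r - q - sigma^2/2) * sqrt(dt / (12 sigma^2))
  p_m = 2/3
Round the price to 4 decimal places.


dt = T/N = 0.250000; dx = sigma*sqrt(3*dt) = 0.407032
u = exp(dx) = 1.502352; d = 1/u = 0.665623
p_u = 0.137354, p_m = 0.666667, p_d = 0.195979
Discount per step: exp(-r*dt) = 0.996257
Stock lattice S(k, j) with j the centered position index:
  k=0: S(0,+0) = 46.5900
  k=1: S(1,-1) = 31.0114; S(1,+0) = 46.5900; S(1,+1) = 69.9946
  k=2: S(2,-2) = 20.6419; S(2,-1) = 31.0114; S(2,+0) = 46.5900; S(2,+1) = 69.9946; S(2,+2) = 105.1565
  k=3: S(3,-3) = 13.7397; S(3,-2) = 20.6419; S(3,-1) = 31.0114; S(3,+0) = 46.5900; S(3,+1) = 69.9946; S(3,+2) = 105.1565; S(3,+3) = 157.9821
Terminal payoffs V(N, j) = max(K - S_T, 0):
  V(3,-3) = 28.480291; V(3,-2) = 21.578119; V(3,-1) = 11.208628; V(3,+0) = 0.000000; V(3,+1) = 0.000000; V(3,+2) = 0.000000; V(3,+3) = 0.000000
Backward induction: V(k, j) = exp(-r*dt) * [p_u * V(k+1, j+1) + p_m * V(k+1, j) + p_d * V(k+1, j-1)]
  V(2,-2) = exp(-r*dt) * [p_u*11.208628 + p_m*21.578119 + p_d*28.480291] = 21.426015
  V(2,-1) = exp(-r*dt) * [p_u*0.000000 + p_m*11.208628 + p_d*21.578119] = 11.657489
  V(2,+0) = exp(-r*dt) * [p_u*0.000000 + p_m*0.000000 + p_d*11.208628] = 2.188439
  V(2,+1) = exp(-r*dt) * [p_u*0.000000 + p_m*0.000000 + p_d*0.000000] = 0.000000
  V(2,+2) = exp(-r*dt) * [p_u*0.000000 + p_m*0.000000 + p_d*0.000000] = 0.000000
  V(1,-1) = exp(-r*dt) * [p_u*2.188439 + p_m*11.657489 + p_d*21.426015] = 12.225378
  V(1,+0) = exp(-r*dt) * [p_u*0.000000 + p_m*2.188439 + p_d*11.657489] = 3.729576
  V(1,+1) = exp(-r*dt) * [p_u*0.000000 + p_m*0.000000 + p_d*2.188439] = 0.427284
  V(0,+0) = exp(-r*dt) * [p_u*0.427284 + p_m*3.729576 + p_d*12.225378] = 4.922502

Answer: Price = V(0,0) = 4.9225


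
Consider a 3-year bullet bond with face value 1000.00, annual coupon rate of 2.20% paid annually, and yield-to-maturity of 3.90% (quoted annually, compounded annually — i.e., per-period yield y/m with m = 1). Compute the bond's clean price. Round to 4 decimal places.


Coupon per period c = face * coupon_rate / m = 22.000000
Periods per year m = 1; per-period yield y/m = 0.039000
Number of cashflows N = 3
Cashflows (t years, CF_t, discount factor 1/(1+y/m)^(m*t), PV):
  t = 1.0000: CF_t = 22.000000, DF = 0.962464, PV = 21.174206
  t = 2.0000: CF_t = 22.000000, DF = 0.926337, PV = 20.379409
  t = 3.0000: CF_t = 1022.000000, DF = 0.891566, PV = 911.180156
Price P = sum_t PV_t = 952.733771

Answer: Price = 952.7338


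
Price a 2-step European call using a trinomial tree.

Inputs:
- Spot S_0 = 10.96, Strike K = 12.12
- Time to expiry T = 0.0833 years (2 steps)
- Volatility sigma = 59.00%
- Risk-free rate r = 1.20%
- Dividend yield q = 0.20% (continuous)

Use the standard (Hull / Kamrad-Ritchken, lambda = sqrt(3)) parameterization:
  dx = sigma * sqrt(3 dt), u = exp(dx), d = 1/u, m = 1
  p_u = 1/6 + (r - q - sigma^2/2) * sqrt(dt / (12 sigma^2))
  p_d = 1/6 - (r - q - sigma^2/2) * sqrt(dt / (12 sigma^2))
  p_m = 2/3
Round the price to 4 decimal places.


dt = T/N = 0.041650; dx = sigma*sqrt(3*dt) = 0.208555
u = exp(dx) = 1.231896; d = 1/u = 0.811757
p_u = 0.150286, p_m = 0.666667, p_d = 0.183048
Discount per step: exp(-r*dt) = 0.999500
Stock lattice S(k, j) with j the centered position index:
  k=0: S(0,+0) = 10.9600
  k=1: S(1,-1) = 8.8969; S(1,+0) = 10.9600; S(1,+1) = 13.5016
  k=2: S(2,-2) = 7.2221; S(2,-1) = 8.8969; S(2,+0) = 10.9600; S(2,+1) = 13.5016; S(2,+2) = 16.6326
Terminal payoffs V(N, j) = max(S_T - K, 0):
  V(2,-2) = 0.000000; V(2,-1) = 0.000000; V(2,+0) = 0.000000; V(2,+1) = 1.381585; V(2,+2) = 4.512554
Backward induction: V(k, j) = exp(-r*dt) * [p_u * V(k+1, j+1) + p_m * V(k+1, j) + p_d * V(k+1, j-1)]
  V(1,-1) = exp(-r*dt) * [p_u*0.000000 + p_m*0.000000 + p_d*0.000000] = 0.000000
  V(1,+0) = exp(-r*dt) * [p_u*1.381585 + p_m*0.000000 + p_d*0.000000] = 0.207529
  V(1,+1) = exp(-r*dt) * [p_u*4.512554 + p_m*1.381585 + p_d*0.000000] = 1.598429
  V(0,+0) = exp(-r*dt) * [p_u*1.598429 + p_m*0.207529 + p_d*0.000000] = 0.378384

Answer: Price = V(0,0) = 0.3784


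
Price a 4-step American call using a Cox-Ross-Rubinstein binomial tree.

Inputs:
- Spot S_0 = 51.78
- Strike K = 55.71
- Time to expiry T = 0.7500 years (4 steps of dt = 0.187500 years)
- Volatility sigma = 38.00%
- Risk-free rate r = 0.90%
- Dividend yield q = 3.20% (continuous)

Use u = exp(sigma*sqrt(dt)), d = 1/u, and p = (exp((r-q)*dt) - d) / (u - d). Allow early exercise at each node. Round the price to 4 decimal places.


dt = T/N = 0.187500
u = exp(sigma*sqrt(dt)) = 1.178856; d = 1/u = 0.848280
p = (exp((r-q)*dt) - d) / (u - d) = 0.445939
Discount per step: exp(-r*dt) = 0.998314
Stock lattice S(k, i) with i counting down-moves:
  k=0: S(0,0) = 51.7800
  k=1: S(1,0) = 61.0412; S(1,1) = 43.9239
  k=2: S(2,0) = 71.9588; S(2,1) = 51.7800; S(2,2) = 37.2598
  k=3: S(3,0) = 84.8291; S(3,1) = 61.0412; S(3,2) = 43.9239; S(3,3) = 31.6067
  k=4: S(4,0) = 100.0013; S(4,1) = 71.9588; S(4,2) = 51.7800; S(4,3) = 37.2598; S(4,4) = 26.8113
Terminal payoffs V(N, i) = max(S_T - K, 0):
  V(4,0) = 44.291310; V(4,1) = 16.248792; V(4,2) = 0.000000; V(4,3) = 0.000000; V(4,4) = 0.000000
Backward induction: V(k, i) = exp(-r*dt) * [p * V(k+1, i) + (1-p) * V(k+1, i+1)]; then take max(V_cont, immediate exercise) for American.
  V(3,0) = exp(-r*dt) * [p*44.291310 + (1-p)*16.248792] = 28.705565; exercise = 29.119084; V(3,0) = max -> 29.119084
  V(3,1) = exp(-r*dt) * [p*16.248792 + (1-p)*0.000000] = 7.233754; exercise = 5.331185; V(3,1) = max -> 7.233754
  V(3,2) = exp(-r*dt) * [p*0.000000 + (1-p)*0.000000] = 0.000000; exercise = 0.000000; V(3,2) = max -> 0.000000
  V(3,3) = exp(-r*dt) * [p*0.000000 + (1-p)*0.000000] = 0.000000; exercise = 0.000000; V(3,3) = max -> 0.000000
  V(2,0) = exp(-r*dt) * [p*29.119084 + (1-p)*7.233754] = 16.964625; exercise = 16.248792; V(2,0) = max -> 16.964625
  V(2,1) = exp(-r*dt) * [p*7.233754 + (1-p)*0.000000] = 3.220374; exercise = 0.000000; V(2,1) = max -> 3.220374
  V(2,2) = exp(-r*dt) * [p*0.000000 + (1-p)*0.000000] = 0.000000; exercise = 0.000000; V(2,2) = max -> 0.000000
  V(1,0) = exp(-r*dt) * [p*16.964625 + (1-p)*3.220374] = 9.333709; exercise = 5.331185; V(1,0) = max -> 9.333709
  V(1,1) = exp(-r*dt) * [p*3.220374 + (1-p)*0.000000] = 1.433669; exercise = 0.000000; V(1,1) = max -> 1.433669
  V(0,0) = exp(-r*dt) * [p*9.333709 + (1-p)*1.433669] = 4.948248; exercise = 0.000000; V(0,0) = max -> 4.948248

Answer: Price = V(0,0) = 4.9482


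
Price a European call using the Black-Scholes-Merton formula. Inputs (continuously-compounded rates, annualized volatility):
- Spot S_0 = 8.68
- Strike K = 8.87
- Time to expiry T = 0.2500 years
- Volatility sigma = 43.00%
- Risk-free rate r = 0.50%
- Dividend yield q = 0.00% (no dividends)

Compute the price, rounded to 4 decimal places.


Answer: Price = 0.6646

Derivation:
d1 = (ln(S/K) + (r - q + 0.5*sigma^2) * T) / (sigma * sqrt(T)) = 0.01260108
d2 = d1 - sigma * sqrt(T) = -0.20239892
exp(-rT) = 0.99875078; exp(-qT) = 1.00000000
C = S_0 * exp(-qT) * N(d1) - K * exp(-rT) * N(d2)
N(d1) = 0.50502697; N(d2) = 0.41980244
C = 8.6800 * 1.00000000 * 0.50502697 - 8.8700 * 0.99875078 * 0.41980244 = 0.6646


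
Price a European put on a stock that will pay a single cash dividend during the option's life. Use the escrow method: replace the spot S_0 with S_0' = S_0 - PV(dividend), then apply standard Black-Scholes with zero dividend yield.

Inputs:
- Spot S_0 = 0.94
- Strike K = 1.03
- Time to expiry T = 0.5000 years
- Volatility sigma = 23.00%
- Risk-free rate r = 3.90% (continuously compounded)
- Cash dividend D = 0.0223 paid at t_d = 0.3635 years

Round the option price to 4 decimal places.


PV(D) = D * exp(-r * t_d) = 0.0223 * 0.98592351 = 0.02198609
S_0' = S_0 - PV(D) = 0.9400 - 0.02198609 = 0.91801391
d1 = (ln(S_0'/K) + (r + sigma^2/2)*T) / (sigma*sqrt(T)) = -0.50651315
d2 = d1 - sigma*sqrt(T) = -0.66914771
exp(-rT) = 0.98068890
N(-d1) = 0.69375177; N(-d2) = 0.74829937
P = K * exp(-rT) * N(-d2) - S_0' * N(-d1) = 1.0300 * 0.98068890 * 0.74829937 - 0.91801391 * 0.69375177 = 0.1190

Answer: Price = 0.1190


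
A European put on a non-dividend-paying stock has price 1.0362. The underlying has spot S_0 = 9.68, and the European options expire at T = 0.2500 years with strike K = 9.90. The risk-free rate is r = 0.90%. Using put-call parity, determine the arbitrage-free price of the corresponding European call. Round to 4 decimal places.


Put-call parity: C - P = S_0 * exp(-qT) - K * exp(-rT).
S_0 * exp(-qT) = 9.6800 * 1.00000000 = 9.68000000
K * exp(-rT) = 9.9000 * 0.99775253 = 9.87775004
C = P + S*exp(-qT) - K*exp(-rT)
C = 1.0362 + 9.68000000 - 9.87775004 = 0.8384

Answer: Call price = 0.8384


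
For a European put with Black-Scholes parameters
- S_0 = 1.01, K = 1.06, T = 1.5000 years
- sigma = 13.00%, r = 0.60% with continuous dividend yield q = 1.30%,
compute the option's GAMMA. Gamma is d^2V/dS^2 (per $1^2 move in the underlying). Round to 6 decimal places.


d1 = -0.2898159467; d2 = -0.4490327800
phi(d1) = 0.3825349816; exp(-qT) = 0.9806888952; exp(-rT) = 0.9910403788
Gamma = exp(-qT) * phi(d1) / (S * sigma * sqrt(T)) = 0.9806888952 * 0.3825349816 / (1.0100 * 0.1300 * 1.2247448714) = 2.332878

Answer: Gamma = 2.332878
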